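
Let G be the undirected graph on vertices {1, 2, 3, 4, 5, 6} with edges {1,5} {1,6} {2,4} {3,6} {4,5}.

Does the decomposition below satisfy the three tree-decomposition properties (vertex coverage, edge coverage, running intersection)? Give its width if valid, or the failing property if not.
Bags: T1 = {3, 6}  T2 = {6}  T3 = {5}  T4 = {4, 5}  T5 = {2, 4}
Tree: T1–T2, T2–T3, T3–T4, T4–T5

No — vertex 1 appears in no bag.

A tree decomposition must satisfy three properties: every vertex lies in some bag; for every edge, both endpoints lie together in some bag; and for every vertex, the bags containing it form a connected subtree. Here vertex 1 appears in no bag, so the decomposition is invalid.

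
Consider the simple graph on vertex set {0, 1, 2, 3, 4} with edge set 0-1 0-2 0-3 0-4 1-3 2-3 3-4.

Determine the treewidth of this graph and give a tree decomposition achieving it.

The largest bag has 3 vertices, giving width 2; this decomposition certifies tw(G) ≤ 2. For the lower bound, the 3 vertices {0, 1, 3} are pairwise adjacent, and any tree decomposition puts a clique entirely inside one bag — forcing width ≥ 2. Hence tw(G) = 2 exactly.

Treewidth 2.
One optimal decomposition is:
Bags: B1 = {0, 1, 3}  B2 = {0, 2, 3}  B3 = {0, 3, 4}
Tree: B1–B2, B2–B3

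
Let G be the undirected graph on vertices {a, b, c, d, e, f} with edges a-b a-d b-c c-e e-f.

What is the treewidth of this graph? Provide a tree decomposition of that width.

The largest bag has 2 vertices, giving width 1; this decomposition certifies tw(G) ≤ 1. G has an edge, so its treewidth is at least 1. Hence tw(G) = 1 exactly.

Treewidth 1.
One such decomposition:
Bags: B1 = {e, f}  B2 = {c, e}  B3 = {b, c}  B4 = {a, b}  B5 = {a, d}
Tree: B1–B2, B2–B3, B3–B4, B4–B5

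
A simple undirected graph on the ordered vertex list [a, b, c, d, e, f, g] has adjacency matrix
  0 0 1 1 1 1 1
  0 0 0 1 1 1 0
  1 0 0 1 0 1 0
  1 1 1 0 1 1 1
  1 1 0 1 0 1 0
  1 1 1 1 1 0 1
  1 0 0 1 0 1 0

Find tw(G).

3

A width-3 tree decomposition is:
Bags: B1 = {a, d, e, f}  B2 = {a, c, d, f}  B3 = {b, d, e, f}  B4 = {a, d, f, g}
Tree: B1–B2, B1–B3, B1–B4
The largest bag has 4 vertices, giving width 3; this decomposition certifies tw(G) ≤ 3. On the other hand G contains the 4-clique {a, d, f, g}. A clique must lie in a single bag of any decomposition, so no decomposition can have width below 3. Combining the bounds, tw(G) = 3.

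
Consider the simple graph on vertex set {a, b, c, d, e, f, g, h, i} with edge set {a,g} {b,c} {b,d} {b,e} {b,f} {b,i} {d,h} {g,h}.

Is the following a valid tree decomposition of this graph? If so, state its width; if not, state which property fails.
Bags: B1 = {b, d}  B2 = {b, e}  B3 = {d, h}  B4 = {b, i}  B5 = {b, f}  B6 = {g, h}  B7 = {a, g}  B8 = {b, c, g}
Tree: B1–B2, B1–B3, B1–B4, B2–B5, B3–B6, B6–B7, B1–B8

A tree decomposition must satisfy three properties: every vertex lies in some bag; for every edge, both endpoints lie together in some bag; and for every vertex, the bags containing it form a connected subtree. Here bags containing vertex g are not connected in the tree, so the decomposition is invalid.

No — bags containing vertex g are not connected in the tree.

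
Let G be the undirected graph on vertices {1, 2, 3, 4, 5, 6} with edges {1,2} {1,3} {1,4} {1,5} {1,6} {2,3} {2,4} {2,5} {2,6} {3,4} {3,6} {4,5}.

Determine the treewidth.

A width-3 tree decomposition is:
Bags: B1 = {1, 2, 3, 6}  B2 = {1, 2, 3, 4}  B3 = {1, 2, 4, 5}
Tree: B1–B2, B2–B3
Every bag has size at most 4, so the width is 4 − 1 = 3 and tw(G) ≤ 3. Conversely, {1, 2, 3, 4} is a clique of size 4, and the vertices of any clique must share a bag in every tree decomposition; so some bag has ≥ 4 vertices and tw(G) ≥ 3. The upper and lower bounds meet at 3, so that is the treewidth.

3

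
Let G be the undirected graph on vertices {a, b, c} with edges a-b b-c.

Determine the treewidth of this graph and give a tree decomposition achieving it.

Treewidth 1.
One optimal decomposition is:
Bags: B1 = {a, b}  B2 = {b, c}
Tree: B1–B2

The largest bag has 2 vertices, giving width 1; this decomposition certifies tw(G) ≤ 1. Since G has at least one edge (e.g. a–b), it is not an edgeless graph, so tw(G) ≥ 1. Combining the bounds, tw(G) = 1.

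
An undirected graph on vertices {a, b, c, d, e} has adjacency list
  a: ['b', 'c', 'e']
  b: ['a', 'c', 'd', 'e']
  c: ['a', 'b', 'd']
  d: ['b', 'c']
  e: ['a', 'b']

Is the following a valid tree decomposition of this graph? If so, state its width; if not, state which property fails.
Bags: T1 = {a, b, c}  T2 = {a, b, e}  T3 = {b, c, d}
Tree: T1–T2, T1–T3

Yes; width 2.

Checking the three conditions: (i) the bags cover all of {a, b, c, d, e}; (ii) for each edge, some bag contains both endpoints; (iii) the bags containing any fixed vertex form a subtree. All hold, so the decomposition is valid with width 3 − 1 = 2.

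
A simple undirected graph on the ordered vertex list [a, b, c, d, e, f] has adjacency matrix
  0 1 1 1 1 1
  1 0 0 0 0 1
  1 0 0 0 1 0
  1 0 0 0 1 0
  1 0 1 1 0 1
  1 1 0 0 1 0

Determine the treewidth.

A width-2 tree decomposition is:
Bags: B1 = {a, b, f}  B2 = {a, e, f}  B3 = {a, c, e}  B4 = {a, d, e}
Tree: B1–B2, B2–B3, B3–B4
Each bag holds 3 vertices, so the decomposition has width 2, which upper-bounds the treewidth. Conversely, {a, d, e} is a clique of size 3, and the vertices of any clique must share a bag in every tree decomposition; so some bag has ≥ 3 vertices and tw(G) ≥ 2. The upper and lower bounds meet at 2, so that is the treewidth.

2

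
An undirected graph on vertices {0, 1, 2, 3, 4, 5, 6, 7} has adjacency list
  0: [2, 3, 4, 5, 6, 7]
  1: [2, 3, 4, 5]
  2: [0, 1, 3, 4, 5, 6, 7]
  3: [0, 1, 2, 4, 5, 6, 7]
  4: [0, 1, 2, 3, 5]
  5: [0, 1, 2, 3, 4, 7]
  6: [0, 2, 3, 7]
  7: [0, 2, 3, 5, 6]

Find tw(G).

4

A width-4 tree decomposition is:
Bags: B1 = {0, 2, 3, 5, 7}  B2 = {0, 2, 3, 4, 5}  B3 = {0, 2, 3, 6, 7}  B4 = {1, 2, 3, 4, 5}
Tree: B1–B2, B1–B3, B2–B4
The largest bag has 5 vertices, giving width 4; this decomposition certifies tw(G) ≤ 4. For the lower bound, the 5 vertices {0, 2, 3, 4, 5} are pairwise adjacent, and any tree decomposition puts a clique entirely inside one bag — forcing width ≥ 4. Combining the bounds, tw(G) = 4.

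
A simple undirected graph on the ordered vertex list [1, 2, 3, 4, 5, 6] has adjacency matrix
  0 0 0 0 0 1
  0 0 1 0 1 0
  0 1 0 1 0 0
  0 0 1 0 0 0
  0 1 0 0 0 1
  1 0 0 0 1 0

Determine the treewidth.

1

A width-1 tree decomposition is:
Bags: B1 = {1, 6}  B2 = {5, 6}  B3 = {2, 5}  B4 = {2, 3}  B5 = {3, 4}
Tree: B1–B2, B2–B3, B3–B4, B4–B5
Every bag has size at most 2, so the width is 2 − 1 = 1 and tw(G) ≤ 1. Since G has at least one edge (e.g. 1–6), it is not an edgeless graph, so tw(G) ≥ 1. Combining the bounds, tw(G) = 1.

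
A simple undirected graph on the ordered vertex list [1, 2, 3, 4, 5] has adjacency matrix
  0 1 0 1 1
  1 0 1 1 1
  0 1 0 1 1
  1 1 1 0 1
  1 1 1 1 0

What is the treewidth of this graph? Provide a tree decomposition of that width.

Every bag has size at most 4, so the width is 4 − 1 = 3 and tw(G) ≤ 3. Conversely, {1, 2, 4, 5} is a clique of size 4, and the vertices of any clique must share a bag in every tree decomposition; so some bag has ≥ 4 vertices and tw(G) ≥ 3. Therefore the treewidth is 3.

Treewidth 3.
Bags: B1 = {2, 3, 4, 5}  B2 = {1, 2, 4, 5}
Tree: B1–B2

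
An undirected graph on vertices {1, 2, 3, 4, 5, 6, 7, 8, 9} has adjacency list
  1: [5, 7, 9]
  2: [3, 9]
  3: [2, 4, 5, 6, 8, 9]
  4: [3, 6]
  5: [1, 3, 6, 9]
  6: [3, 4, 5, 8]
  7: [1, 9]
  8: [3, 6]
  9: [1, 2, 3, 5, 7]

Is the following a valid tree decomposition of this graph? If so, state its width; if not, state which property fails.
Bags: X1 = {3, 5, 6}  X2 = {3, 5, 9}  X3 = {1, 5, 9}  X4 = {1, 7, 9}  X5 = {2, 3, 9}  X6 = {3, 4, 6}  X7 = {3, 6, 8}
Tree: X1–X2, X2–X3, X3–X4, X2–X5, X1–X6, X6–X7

Yes; width 2.

Every vertex of G appears in some bag (union = {1, 2, 3, 4, 5, 6, 7, 8, 9}); every edge is covered by a bag; and for each vertex v the set of bags containing v is connected in the bag tree. The decomposition is therefore valid. The largest bag has 3 vertices, so the width is 2.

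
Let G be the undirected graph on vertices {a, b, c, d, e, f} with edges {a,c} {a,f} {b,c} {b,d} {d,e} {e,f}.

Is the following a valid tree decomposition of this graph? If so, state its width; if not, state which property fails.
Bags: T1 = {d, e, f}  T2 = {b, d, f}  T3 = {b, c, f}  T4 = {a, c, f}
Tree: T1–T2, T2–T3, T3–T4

Yes; width 2.

Checking the three conditions: (i) the bags cover all of {a, b, c, d, e, f}; (ii) for each edge, some bag contains both endpoints; (iii) the bags containing any fixed vertex form a subtree. All hold, so the decomposition is valid with width 3 − 1 = 2.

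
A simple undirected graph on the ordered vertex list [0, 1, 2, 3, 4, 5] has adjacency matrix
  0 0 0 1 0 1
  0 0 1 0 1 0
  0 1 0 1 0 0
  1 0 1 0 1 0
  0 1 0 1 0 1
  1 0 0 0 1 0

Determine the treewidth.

A width-2 tree decomposition is:
Bags: B1 = {0, 4, 5}  B2 = {0, 3, 4}  B3 = {1, 3, 4}  B4 = {1, 2, 3}
Tree: B1–B2, B2–B3, B3–B4
Each bag holds 3 vertices, so the decomposition has width 2, which upper-bounds the treewidth. For the lower bound, G contains the cycle 5–0–3–4–5, so G is not a forest; only forests have treewidth ≤ 1, hence tw(G) ≥ 2. Hence tw(G) = 2 exactly.

2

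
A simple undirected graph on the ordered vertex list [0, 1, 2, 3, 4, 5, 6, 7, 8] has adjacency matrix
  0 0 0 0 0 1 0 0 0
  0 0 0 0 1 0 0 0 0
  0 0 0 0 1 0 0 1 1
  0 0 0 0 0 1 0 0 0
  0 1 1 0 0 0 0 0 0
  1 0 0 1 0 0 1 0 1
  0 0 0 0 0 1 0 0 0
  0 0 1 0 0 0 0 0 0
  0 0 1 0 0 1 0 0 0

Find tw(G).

1

A width-1 tree decomposition is:
Bags: B1 = {5, 6}  B2 = {5, 8}  B3 = {2, 8}  B4 = {2, 4}  B5 = {2, 7}  B6 = {0, 5}  B7 = {1, 4}  B8 = {3, 5}
Tree: B1–B2, B2–B3, B3–B4, B4–B5, B2–B6, B4–B7, B6–B8
The largest bag has 2 vertices, giving width 1; this decomposition certifies tw(G) ≤ 1. Any graph with an edge has treewidth ≥ 1, and G has the edge 5–6. Combining the bounds, tw(G) = 1.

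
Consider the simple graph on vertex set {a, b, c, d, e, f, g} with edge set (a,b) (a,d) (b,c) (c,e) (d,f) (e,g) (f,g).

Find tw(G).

2

A width-2 tree decomposition is:
Bags: B1 = {b, c, e}  B2 = {b, e, g}  B3 = {b, f, g}  B4 = {b, d, f}  B5 = {a, b, d}
Tree: B1–B2, B2–B3, B3–B4, B4–B5
Each bag holds 3 vertices, so the decomposition has width 2, which upper-bounds the treewidth. Since b–c–e–g–f–d–a–b is a cycle in G, G is not acyclic. Forests are exactly the graphs of treewidth ≤ 1, so tw(G) ≥ 2. The upper and lower bounds meet at 2, so that is the treewidth.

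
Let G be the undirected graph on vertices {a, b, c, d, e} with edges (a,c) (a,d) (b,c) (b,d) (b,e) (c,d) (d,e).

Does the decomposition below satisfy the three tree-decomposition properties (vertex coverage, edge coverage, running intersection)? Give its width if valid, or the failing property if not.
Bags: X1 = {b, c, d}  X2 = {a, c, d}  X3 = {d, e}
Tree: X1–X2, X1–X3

No — edge (b,e) lies in no bag.

A tree decomposition must satisfy three properties: every vertex lies in some bag; for every edge, both endpoints lie together in some bag; and for every vertex, the bags containing it form a connected subtree. Here edge (b,e) lies in no bag, so the decomposition is invalid.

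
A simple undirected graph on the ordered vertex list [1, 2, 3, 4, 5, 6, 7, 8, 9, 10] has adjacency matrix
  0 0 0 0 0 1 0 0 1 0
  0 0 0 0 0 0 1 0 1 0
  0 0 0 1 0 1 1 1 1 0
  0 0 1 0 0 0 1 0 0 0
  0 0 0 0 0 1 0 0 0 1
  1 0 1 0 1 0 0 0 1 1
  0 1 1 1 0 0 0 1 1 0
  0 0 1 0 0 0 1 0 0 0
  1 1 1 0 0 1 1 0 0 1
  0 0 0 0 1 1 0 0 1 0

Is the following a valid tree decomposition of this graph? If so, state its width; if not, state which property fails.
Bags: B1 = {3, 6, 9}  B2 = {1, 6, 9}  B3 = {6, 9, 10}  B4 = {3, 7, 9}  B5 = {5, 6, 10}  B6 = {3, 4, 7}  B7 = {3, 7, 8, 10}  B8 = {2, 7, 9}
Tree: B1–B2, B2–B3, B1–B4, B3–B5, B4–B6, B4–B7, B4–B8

A tree decomposition must satisfy three properties: every vertex lies in some bag; for every edge, both endpoints lie together in some bag; and for every vertex, the bags containing it form a connected subtree. Here bags containing vertex 10 are not connected in the tree, so the decomposition is invalid.

No — bags containing vertex 10 are not connected in the tree.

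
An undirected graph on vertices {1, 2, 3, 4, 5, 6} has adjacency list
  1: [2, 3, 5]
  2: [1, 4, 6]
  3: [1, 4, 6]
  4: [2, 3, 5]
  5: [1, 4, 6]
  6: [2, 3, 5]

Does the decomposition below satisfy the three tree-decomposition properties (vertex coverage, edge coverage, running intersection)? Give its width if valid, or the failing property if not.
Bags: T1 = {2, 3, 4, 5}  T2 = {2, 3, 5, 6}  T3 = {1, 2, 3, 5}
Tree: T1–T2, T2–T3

Yes; width 3.

Vertex coverage: the bags together contain {1, 2, 3, 4, 5, 6}, the full vertex set. Edge coverage: each edge of G has both endpoints in at least one bag. Running intersection: for every vertex, the bags containing it form a connected subtree. All three properties hold, so this is a valid tree decomposition of width max|bag| − 1 = 3, and hence tw(G) ≤ 3.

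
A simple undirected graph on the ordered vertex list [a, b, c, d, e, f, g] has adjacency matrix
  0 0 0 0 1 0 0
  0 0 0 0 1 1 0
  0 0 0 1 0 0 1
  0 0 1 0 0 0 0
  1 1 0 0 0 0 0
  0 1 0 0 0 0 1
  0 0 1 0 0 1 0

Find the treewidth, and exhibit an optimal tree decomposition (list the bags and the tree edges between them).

Each bag holds 2 vertices, so the decomposition has width 1, which upper-bounds the treewidth. G has an edge, so its treewidth is at least 1. Hence tw(G) = 1 exactly.

Treewidth 1.
Bags: B1 = {c, d}  B2 = {c, g}  B3 = {f, g}  B4 = {b, f}  B5 = {b, e}  B6 = {a, e}
Tree: B1–B2, B2–B3, B3–B4, B4–B5, B5–B6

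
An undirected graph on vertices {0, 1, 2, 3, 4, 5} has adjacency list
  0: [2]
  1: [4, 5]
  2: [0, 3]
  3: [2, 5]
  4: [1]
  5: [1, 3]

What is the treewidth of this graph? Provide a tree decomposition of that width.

Every bag has size at most 2, so the width is 2 − 1 = 1 and tw(G) ≤ 1. Since G has at least one edge (e.g. 4–1), it is not an edgeless graph, so tw(G) ≥ 1. Combining the bounds, tw(G) = 1.

Treewidth 1.
One optimal decomposition is:
Bags: B1 = {1, 4}  B2 = {1, 5}  B3 = {3, 5}  B4 = {2, 3}  B5 = {0, 2}
Tree: B1–B2, B2–B3, B3–B4, B4–B5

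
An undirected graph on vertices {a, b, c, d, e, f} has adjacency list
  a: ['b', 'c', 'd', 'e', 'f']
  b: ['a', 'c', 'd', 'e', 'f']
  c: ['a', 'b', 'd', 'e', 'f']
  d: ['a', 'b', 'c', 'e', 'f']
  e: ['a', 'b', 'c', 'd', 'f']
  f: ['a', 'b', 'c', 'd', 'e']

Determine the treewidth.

A width-5 tree decomposition is:
Bags: B1 = {a, b, c, d, e, f}
Tree: (single bag)
A single bag containing all 6 vertices is trivially a valid decomposition of width 5. For the lower bound, the 6 vertices {a, b, c, d, e, f} are pairwise adjacent, and any tree decomposition puts a clique entirely inside one bag — forcing width ≥ 5. The upper and lower bounds meet at 5, so that is the treewidth.

5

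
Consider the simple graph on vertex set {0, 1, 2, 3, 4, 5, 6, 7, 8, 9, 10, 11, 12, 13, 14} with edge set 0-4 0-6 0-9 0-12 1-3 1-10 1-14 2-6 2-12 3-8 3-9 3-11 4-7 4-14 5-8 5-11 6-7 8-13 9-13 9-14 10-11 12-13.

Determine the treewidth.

3

A width-3 tree decomposition is:
Bags: B1 = {5, 8, 10, 11}  B2 = {3, 8, 10, 11}  B3 = {1, 3, 8, 10}  B4 = {1, 3, 8, 13}  B5 = {1, 3, 9, 13}  B6 = {1, 9, 13, 14}  B7 = {9, 12, 13, 14}  B8 = {0, 9, 12, 14}  B9 = {0, 4, 12, 14}  B10 = {0, 2, 4, 12}  B11 = {0, 2, 4, 6}  B12 = {2, 4, 6, 7}
Tree: B1–B2, B2–B3, B3–B4, B4–B5, B5–B6, B6–B7, B7–B8, B8–B9, B9–B10, B10–B11, B11–B12
The largest bag has 4 vertices, giving width 3; this decomposition certifies tw(G) ≤ 3. For the lower bound: the 4 vertex sets {5,10,11}, {8}, {3}, {1,9,13,14} are disjoint, each induces a connected subgraph, and every pair is joined by at least one edge of G. Contracting each set to a single vertex therefore yields K_{4} as a minor, and since treewidth is minor-monotone, tw(G) ≥ tw(K_{4}) = 3. Therefore the treewidth is 3.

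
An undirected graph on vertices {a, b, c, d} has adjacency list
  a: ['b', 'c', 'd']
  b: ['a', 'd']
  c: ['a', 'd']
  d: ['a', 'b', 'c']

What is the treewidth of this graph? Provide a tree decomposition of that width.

Each bag holds 3 vertices, so the decomposition has width 2, which upper-bounds the treewidth. For the lower bound, the 3 vertices {a, c, d} are pairwise adjacent, and any tree decomposition puts a clique entirely inside one bag — forcing width ≥ 2. The upper and lower bounds meet at 2, so that is the treewidth.

Treewidth 2.
One optimal decomposition is:
Bags: B1 = {a, b, d}  B2 = {a, c, d}
Tree: B1–B2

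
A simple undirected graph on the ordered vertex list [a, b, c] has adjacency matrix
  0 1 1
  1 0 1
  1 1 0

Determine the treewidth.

2

A width-2 tree decomposition is:
Bags: B1 = {a, b, c}
Tree: (single bag)
A single bag containing all 3 vertices is trivially a valid decomposition of width 2. On the other hand G contains the 3-clique {a, b, c}. A clique must lie in a single bag of any decomposition, so no decomposition can have width below 2. Therefore the treewidth is 2.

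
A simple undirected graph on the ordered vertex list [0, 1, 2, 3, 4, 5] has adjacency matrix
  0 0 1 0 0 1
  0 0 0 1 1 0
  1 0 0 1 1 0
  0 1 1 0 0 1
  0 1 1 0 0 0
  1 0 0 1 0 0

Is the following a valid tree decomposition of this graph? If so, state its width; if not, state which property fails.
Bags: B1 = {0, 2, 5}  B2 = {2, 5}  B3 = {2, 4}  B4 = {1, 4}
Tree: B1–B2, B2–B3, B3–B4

A tree decomposition must satisfy three properties: every vertex lies in some bag; for every edge, both endpoints lie together in some bag; and for every vertex, the bags containing it form a connected subtree. Here vertex 3 appears in no bag, so the decomposition is invalid.

No — vertex 3 appears in no bag.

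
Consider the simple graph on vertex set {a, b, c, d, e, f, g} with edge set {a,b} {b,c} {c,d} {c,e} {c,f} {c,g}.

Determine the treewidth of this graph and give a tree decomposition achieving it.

Treewidth 1.
One such decomposition:
Bags: B1 = {c, d}  B2 = {c, f}  B3 = {b, c}  B4 = {c, g}  B5 = {c, e}  B6 = {a, b}
Tree: B1–B2, B1–B3, B2–B4, B4–B5, B3–B6

Each bag holds 2 vertices, so the decomposition has width 1, which upper-bounds the treewidth. Since G has at least one edge (e.g. d–c), it is not an edgeless graph, so tw(G) ≥ 1. Hence tw(G) = 1 exactly.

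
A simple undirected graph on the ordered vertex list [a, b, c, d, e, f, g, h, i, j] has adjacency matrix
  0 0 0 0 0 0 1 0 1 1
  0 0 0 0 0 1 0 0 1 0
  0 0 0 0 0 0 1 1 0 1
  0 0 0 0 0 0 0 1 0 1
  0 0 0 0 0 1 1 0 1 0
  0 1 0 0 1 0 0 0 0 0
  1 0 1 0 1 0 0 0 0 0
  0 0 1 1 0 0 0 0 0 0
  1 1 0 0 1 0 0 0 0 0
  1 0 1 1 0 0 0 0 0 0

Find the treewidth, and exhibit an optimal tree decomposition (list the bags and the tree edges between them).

Treewidth 2.
One such decomposition:
Bags: B1 = {c, d, h}  B2 = {c, d, j}  B3 = {c, g, j}  B4 = {a, g, j}  B5 = {a, e, g}  B6 = {a, e, i}  B7 = {e, f, i}  B8 = {b, f, i}
Tree: B1–B2, B2–B3, B3–B4, B4–B5, B5–B6, B6–B7, B7–B8

The largest bag has 3 vertices, giving width 2; this decomposition certifies tw(G) ≤ 2. The edges h–d–j–c–h form a cycle, so G is not a tree and its treewidth is at least 2. The upper and lower bounds meet at 2, so that is the treewidth.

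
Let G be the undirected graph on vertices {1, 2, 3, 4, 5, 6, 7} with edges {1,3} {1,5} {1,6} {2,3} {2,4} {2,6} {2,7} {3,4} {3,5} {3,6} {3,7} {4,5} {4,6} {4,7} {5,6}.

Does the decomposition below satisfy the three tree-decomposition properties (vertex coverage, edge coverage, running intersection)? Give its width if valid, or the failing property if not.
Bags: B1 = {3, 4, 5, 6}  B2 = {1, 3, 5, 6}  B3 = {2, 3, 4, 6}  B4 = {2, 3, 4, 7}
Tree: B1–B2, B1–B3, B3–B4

Yes; width 3.

Every vertex of G appears in some bag (union = {1, 2, 3, 4, 5, 6, 7}); every edge is covered by a bag; and for each vertex v the set of bags containing v is connected in the bag tree. The decomposition is therefore valid. The largest bag has 4 vertices, so the width is 3.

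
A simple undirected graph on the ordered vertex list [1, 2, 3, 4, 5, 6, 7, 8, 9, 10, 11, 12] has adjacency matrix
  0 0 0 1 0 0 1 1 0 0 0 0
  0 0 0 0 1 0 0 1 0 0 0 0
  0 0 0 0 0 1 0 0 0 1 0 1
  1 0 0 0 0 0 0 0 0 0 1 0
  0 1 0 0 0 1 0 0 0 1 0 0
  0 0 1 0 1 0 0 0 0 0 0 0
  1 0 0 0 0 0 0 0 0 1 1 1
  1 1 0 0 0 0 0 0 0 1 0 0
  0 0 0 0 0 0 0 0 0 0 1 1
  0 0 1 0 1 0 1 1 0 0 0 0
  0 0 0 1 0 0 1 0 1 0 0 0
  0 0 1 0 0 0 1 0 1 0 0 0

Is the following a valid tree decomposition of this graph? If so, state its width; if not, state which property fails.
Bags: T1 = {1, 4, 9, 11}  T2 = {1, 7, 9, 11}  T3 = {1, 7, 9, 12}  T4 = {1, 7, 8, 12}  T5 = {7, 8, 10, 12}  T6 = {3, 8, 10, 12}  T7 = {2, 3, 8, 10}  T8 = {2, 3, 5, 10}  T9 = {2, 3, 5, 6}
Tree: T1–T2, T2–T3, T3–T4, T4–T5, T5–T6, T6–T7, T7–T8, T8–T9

Yes; width 3.

Vertex coverage: the bags together contain {1, 2, 3, 4, 5, 6, 7, 8, 9, 10, 11, 12}, the full vertex set. Edge coverage: each edge of G has both endpoints in at least one bag. Running intersection: for every vertex, the bags containing it form a connected subtree. All three properties hold, so this is a valid tree decomposition of width max|bag| − 1 = 3, and hence tw(G) ≤ 3.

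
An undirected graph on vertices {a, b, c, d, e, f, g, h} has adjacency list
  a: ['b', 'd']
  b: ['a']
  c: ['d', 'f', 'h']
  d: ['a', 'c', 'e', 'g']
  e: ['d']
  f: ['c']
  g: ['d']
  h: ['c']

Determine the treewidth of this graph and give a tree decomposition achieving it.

Treewidth 1.
One optimal decomposition is:
Bags: B1 = {a, d}  B2 = {c, d}  B3 = {d, e}  B4 = {a, b}  B5 = {d, g}  B6 = {c, f}  B7 = {c, h}
Tree: B1–B2, B1–B3, B1–B4, B3–B5, B2–B6, B2–B7

Every bag has size at most 2, so the width is 2 − 1 = 1 and tw(G) ≤ 1. Since G has at least one edge (e.g. d–a), it is not an edgeless graph, so tw(G) ≥ 1. The upper and lower bounds meet at 1, so that is the treewidth.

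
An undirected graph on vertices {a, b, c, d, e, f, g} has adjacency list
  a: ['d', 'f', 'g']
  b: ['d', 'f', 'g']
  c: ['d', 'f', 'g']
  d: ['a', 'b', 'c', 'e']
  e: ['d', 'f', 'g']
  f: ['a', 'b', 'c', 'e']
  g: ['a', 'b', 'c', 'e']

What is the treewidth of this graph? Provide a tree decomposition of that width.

Each bag holds 4 vertices, so the decomposition has width 3, which upper-bounds the treewidth. For the lower bound: the 4 vertex sets {d,e}, {c,f}, {g}, {a} are disjoint, each induces a connected subgraph, and every pair is joined by at least one edge of G. Contracting each set to a single vertex therefore yields K_{4} as a minor, and since treewidth is minor-monotone, tw(G) ≥ tw(K_{4}) = 3. Combining the bounds, tw(G) = 3.

Treewidth 3.
One optimal decomposition is:
Bags: B1 = {d, e, f, g}  B2 = {c, d, f, g}  B3 = {a, d, f, g}  B4 = {b, d, f, g}
Tree: B1–B2, B2–B3, B3–B4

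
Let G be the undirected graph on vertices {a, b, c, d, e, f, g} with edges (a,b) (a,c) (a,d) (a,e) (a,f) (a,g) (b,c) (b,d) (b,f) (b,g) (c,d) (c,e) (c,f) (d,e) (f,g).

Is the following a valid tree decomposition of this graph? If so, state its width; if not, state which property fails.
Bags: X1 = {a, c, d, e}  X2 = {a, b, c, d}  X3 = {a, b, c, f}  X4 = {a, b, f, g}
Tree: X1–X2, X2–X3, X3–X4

Checking the three conditions: (i) the bags cover all of {a, b, c, d, e, f, g}; (ii) for each edge, some bag contains both endpoints; (iii) the bags containing any fixed vertex form a subtree. All hold, so the decomposition is valid with width 4 − 1 = 3.

Yes; width 3.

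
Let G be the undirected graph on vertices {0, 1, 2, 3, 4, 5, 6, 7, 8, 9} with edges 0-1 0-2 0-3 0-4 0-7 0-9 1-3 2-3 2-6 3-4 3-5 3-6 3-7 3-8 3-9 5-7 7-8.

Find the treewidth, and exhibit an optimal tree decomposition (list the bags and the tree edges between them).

Every bag has size at most 3, so the width is 3 − 1 = 2 and tw(G) ≤ 2. For the lower bound, the 3 vertices {0, 1, 3} are pairwise adjacent, and any tree decomposition puts a clique entirely inside one bag — forcing width ≥ 2. Therefore the treewidth is 2.

Treewidth 2.
One such decomposition:
Bags: B1 = {0, 3, 7}  B2 = {0, 3, 4}  B3 = {0, 2, 3}  B4 = {0, 1, 3}  B5 = {0, 3, 9}  B6 = {3, 7, 8}  B7 = {2, 3, 6}  B8 = {3, 5, 7}
Tree: B1–B2, B1–B3, B2–B4, B1–B5, B1–B6, B3–B7, B6–B8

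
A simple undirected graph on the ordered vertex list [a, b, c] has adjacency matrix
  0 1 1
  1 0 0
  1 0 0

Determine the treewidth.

A width-1 tree decomposition is:
Bags: B1 = {a, c}  B2 = {a, b}
Tree: B1–B2
Each bag holds 2 vertices, so the decomposition has width 1, which upper-bounds the treewidth. Since G has at least one edge (e.g. c–a), it is not an edgeless graph, so tw(G) ≥ 1. Combining the bounds, tw(G) = 1.

1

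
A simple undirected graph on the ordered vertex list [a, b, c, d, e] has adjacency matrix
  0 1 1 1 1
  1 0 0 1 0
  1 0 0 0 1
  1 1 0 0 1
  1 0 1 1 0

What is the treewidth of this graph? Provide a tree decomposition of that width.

Treewidth 2.
One such decomposition:
Bags: B1 = {a, b, d}  B2 = {a, d, e}  B3 = {a, c, e}
Tree: B1–B2, B2–B3

Each bag holds 3 vertices, so the decomposition has width 2, which upper-bounds the treewidth. For the lower bound, the 3 vertices {a, d, e} are pairwise adjacent, and any tree decomposition puts a clique entirely inside one bag — forcing width ≥ 2. Therefore the treewidth is 2.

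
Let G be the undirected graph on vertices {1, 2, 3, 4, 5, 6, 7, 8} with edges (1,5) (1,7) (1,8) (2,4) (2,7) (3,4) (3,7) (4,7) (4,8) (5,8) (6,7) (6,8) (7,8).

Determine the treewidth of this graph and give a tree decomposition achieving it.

Treewidth 2.
Bags: B1 = {1, 7, 8}  B2 = {6, 7, 8}  B3 = {4, 7, 8}  B4 = {1, 5, 8}  B5 = {3, 4, 7}  B6 = {2, 4, 7}
Tree: B1–B2, B2–B3, B1–B4, B3–B5, B3–B6

Every bag has size at most 3, so the width is 3 − 1 = 2 and tw(G) ≤ 2. On the other hand G contains the 3-clique {1, 5, 8}. A clique must lie in a single bag of any decomposition, so no decomposition can have width below 2. Therefore the treewidth is 2.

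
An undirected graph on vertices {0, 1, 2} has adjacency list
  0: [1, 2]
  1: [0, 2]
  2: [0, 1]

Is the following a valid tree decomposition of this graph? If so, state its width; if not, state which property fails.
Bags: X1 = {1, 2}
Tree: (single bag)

A tree decomposition must satisfy three properties: every vertex lies in some bag; for every edge, both endpoints lie together in some bag; and for every vertex, the bags containing it form a connected subtree. Here vertex 0 appears in no bag, so the decomposition is invalid.

No — vertex 0 appears in no bag.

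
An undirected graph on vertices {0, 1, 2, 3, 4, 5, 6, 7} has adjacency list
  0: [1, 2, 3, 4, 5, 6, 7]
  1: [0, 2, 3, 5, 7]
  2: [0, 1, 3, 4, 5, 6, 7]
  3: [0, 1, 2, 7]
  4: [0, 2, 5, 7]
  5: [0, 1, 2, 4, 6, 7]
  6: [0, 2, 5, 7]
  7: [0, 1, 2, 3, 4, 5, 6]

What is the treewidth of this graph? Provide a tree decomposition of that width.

Treewidth 4.
Bags: B1 = {0, 2, 5, 6, 7}  B2 = {0, 2, 4, 5, 7}  B3 = {0, 1, 2, 5, 7}  B4 = {0, 1, 2, 3, 7}
Tree: B1–B2, B2–B3, B3–B4

Every bag has size at most 5, so the width is 5 − 1 = 4 and tw(G) ≤ 4. For the lower bound, the 5 vertices {0, 1, 2, 3, 7} are pairwise adjacent, and any tree decomposition puts a clique entirely inside one bag — forcing width ≥ 4. The upper and lower bounds meet at 4, so that is the treewidth.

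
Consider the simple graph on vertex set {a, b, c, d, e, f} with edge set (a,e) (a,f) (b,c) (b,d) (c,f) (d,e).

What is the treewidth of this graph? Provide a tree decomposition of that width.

The largest bag has 3 vertices, giving width 2; this decomposition certifies tw(G) ≤ 2. Since b–c–f–a–e–d–b is a cycle in G, G is not acyclic. Forests are exactly the graphs of treewidth ≤ 1, so tw(G) ≥ 2. Therefore the treewidth is 2.

Treewidth 2.
One optimal decomposition is:
Bags: B1 = {b, c, f}  B2 = {a, b, f}  B3 = {a, b, e}  B4 = {b, d, e}
Tree: B1–B2, B2–B3, B3–B4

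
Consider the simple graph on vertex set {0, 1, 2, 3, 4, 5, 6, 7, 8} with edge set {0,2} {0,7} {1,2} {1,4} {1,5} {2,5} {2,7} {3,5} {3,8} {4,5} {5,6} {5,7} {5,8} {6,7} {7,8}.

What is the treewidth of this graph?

2

A width-2 tree decomposition is:
Bags: B1 = {3, 5, 8}  B2 = {5, 7, 8}  B3 = {2, 5, 7}  B4 = {0, 2, 7}  B5 = {1, 2, 5}  B6 = {1, 4, 5}  B7 = {5, 6, 7}
Tree: B1–B2, B2–B3, B3–B4, B3–B5, B5–B6, B2–B7
Every bag has size at most 3, so the width is 3 − 1 = 2 and tw(G) ≤ 2. On the other hand G contains the 3-clique {0, 2, 7}. A clique must lie in a single bag of any decomposition, so no decomposition can have width below 2. Therefore the treewidth is 2.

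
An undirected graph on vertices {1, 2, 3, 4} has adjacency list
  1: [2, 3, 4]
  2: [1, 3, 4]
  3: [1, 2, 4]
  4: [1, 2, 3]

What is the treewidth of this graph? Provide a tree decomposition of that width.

A single bag containing all 4 vertices is trivially a valid decomposition of width 3. On the other hand G contains the 4-clique {1, 2, 3, 4}. A clique must lie in a single bag of any decomposition, so no decomposition can have width below 3. The upper and lower bounds meet at 3, so that is the treewidth.

Treewidth 3.
One such decomposition:
Bags: B1 = {1, 2, 3, 4}
Tree: (single bag)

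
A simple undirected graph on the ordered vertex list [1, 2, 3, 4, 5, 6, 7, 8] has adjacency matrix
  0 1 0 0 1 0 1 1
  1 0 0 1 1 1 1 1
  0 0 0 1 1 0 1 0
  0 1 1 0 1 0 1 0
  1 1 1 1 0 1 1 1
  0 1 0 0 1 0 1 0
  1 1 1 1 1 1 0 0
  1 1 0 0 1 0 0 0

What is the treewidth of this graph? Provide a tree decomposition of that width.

Treewidth 3.
Bags: B1 = {2, 4, 5, 7}  B2 = {1, 2, 5, 7}  B3 = {1, 2, 5, 8}  B4 = {2, 5, 6, 7}  B5 = {3, 4, 5, 7}
Tree: B1–B2, B2–B3, B2–B4, B1–B5

The largest bag has 4 vertices, giving width 3; this decomposition certifies tw(G) ≤ 3. Conversely, {1, 2, 5, 8} is a clique of size 4, and the vertices of any clique must share a bag in every tree decomposition; so some bag has ≥ 4 vertices and tw(G) ≥ 3. Combining the bounds, tw(G) = 3.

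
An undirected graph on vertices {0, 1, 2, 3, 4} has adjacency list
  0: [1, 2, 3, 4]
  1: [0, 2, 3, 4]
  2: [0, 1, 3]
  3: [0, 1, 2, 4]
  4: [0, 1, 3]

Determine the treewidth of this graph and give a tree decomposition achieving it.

Treewidth 3.
Bags: B1 = {0, 1, 3, 4}  B2 = {0, 1, 2, 3}
Tree: B1–B2

Every bag has size at most 4, so the width is 4 − 1 = 3 and tw(G) ≤ 3. Conversely, {0, 1, 2, 3} is a clique of size 4, and the vertices of any clique must share a bag in every tree decomposition; so some bag has ≥ 4 vertices and tw(G) ≥ 3. Hence tw(G) = 3 exactly.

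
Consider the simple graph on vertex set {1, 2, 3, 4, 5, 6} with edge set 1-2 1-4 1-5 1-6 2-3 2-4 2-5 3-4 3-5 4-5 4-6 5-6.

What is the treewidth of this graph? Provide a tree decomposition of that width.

The largest bag has 4 vertices, giving width 3; this decomposition certifies tw(G) ≤ 3. On the other hand G contains the 4-clique {1, 2, 4, 5}. A clique must lie in a single bag of any decomposition, so no decomposition can have width below 3. Hence tw(G) = 3 exactly.

Treewidth 3.
Bags: B1 = {1, 2, 4, 5}  B2 = {1, 4, 5, 6}  B3 = {2, 3, 4, 5}
Tree: B1–B2, B1–B3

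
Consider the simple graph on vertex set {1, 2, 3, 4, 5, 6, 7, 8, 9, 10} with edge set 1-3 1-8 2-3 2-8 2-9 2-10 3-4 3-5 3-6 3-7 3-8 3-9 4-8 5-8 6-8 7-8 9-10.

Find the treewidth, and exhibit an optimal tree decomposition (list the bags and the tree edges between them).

Every bag has size at most 3, so the width is 3 − 1 = 2 and tw(G) ≤ 2. For the lower bound, the 3 vertices {2, 9, 10} are pairwise adjacent, and any tree decomposition puts a clique entirely inside one bag — forcing width ≥ 2. Therefore the treewidth is 2.

Treewidth 2.
One optimal decomposition is:
Bags: B1 = {3, 7, 8}  B2 = {1, 3, 8}  B3 = {2, 3, 8}  B4 = {2, 3, 9}  B5 = {3, 6, 8}  B6 = {2, 9, 10}  B7 = {3, 5, 8}  B8 = {3, 4, 8}
Tree: B1–B2, B2–B3, B3–B4, B3–B5, B4–B6, B1–B7, B3–B8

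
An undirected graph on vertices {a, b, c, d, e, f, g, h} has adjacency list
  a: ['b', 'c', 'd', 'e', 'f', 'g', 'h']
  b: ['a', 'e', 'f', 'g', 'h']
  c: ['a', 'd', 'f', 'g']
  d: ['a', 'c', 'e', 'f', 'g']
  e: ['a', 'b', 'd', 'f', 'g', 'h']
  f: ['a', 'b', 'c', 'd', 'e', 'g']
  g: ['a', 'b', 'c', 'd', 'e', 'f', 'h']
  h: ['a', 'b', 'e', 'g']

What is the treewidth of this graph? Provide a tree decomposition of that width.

Treewidth 4.
Bags: B1 = {a, b, e, f, g}  B2 = {a, d, e, f, g}  B3 = {a, c, d, f, g}  B4 = {a, b, e, g, h}
Tree: B1–B2, B2–B3, B1–B4

Each bag holds 5 vertices, so the decomposition has width 4, which upper-bounds the treewidth. For the lower bound, the 5 vertices {a, b, e, g, h} are pairwise adjacent, and any tree decomposition puts a clique entirely inside one bag — forcing width ≥ 4. The upper and lower bounds meet at 4, so that is the treewidth.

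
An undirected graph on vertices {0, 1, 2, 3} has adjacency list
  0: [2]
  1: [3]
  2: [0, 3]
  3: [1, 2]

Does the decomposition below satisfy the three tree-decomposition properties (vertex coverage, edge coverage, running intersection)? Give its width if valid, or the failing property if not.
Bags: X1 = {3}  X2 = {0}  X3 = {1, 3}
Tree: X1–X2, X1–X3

No — vertex 2 appears in no bag.

A tree decomposition must satisfy three properties: every vertex lies in some bag; for every edge, both endpoints lie together in some bag; and for every vertex, the bags containing it form a connected subtree. Here vertex 2 appears in no bag, so the decomposition is invalid.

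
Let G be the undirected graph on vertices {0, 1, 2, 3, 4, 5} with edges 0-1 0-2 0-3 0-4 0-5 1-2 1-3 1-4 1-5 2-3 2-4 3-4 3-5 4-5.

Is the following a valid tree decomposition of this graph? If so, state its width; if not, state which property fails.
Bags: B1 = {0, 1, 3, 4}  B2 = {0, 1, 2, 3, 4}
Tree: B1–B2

A tree decomposition must satisfy three properties: every vertex lies in some bag; for every edge, both endpoints lie together in some bag; and for every vertex, the bags containing it form a connected subtree. Here vertex 5 appears in no bag, so the decomposition is invalid.

No — vertex 5 appears in no bag.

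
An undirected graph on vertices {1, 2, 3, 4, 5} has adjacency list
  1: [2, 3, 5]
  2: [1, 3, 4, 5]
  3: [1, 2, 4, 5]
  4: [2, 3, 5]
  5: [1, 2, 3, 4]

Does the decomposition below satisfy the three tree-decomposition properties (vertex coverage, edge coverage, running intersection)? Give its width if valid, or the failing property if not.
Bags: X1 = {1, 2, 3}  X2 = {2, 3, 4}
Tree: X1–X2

A tree decomposition must satisfy three properties: every vertex lies in some bag; for every edge, both endpoints lie together in some bag; and for every vertex, the bags containing it form a connected subtree. Here vertex 5 appears in no bag, so the decomposition is invalid.

No — vertex 5 appears in no bag.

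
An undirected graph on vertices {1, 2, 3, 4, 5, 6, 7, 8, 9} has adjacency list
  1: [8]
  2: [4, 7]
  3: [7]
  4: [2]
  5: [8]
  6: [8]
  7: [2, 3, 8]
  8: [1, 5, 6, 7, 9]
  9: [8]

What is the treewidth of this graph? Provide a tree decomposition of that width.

The largest bag has 2 vertices, giving width 1; this decomposition certifies tw(G) ≤ 1. Since G has at least one edge (e.g. 8–9), it is not an edgeless graph, so tw(G) ≥ 1. Combining the bounds, tw(G) = 1.

Treewidth 1.
One optimal decomposition is:
Bags: B1 = {8, 9}  B2 = {5, 8}  B3 = {7, 8}  B4 = {6, 8}  B5 = {1, 8}  B6 = {2, 7}  B7 = {2, 4}  B8 = {3, 7}
Tree: B1–B2, B1–B3, B3–B4, B2–B5, B3–B6, B6–B7, B6–B8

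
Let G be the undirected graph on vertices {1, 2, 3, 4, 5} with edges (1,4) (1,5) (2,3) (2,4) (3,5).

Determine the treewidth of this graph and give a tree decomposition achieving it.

Treewidth 2.
One such decomposition:
Bags: B1 = {2, 3, 5}  B2 = {1, 2, 5}  B3 = {1, 2, 4}
Tree: B1–B2, B2–B3

The largest bag has 3 vertices, giving width 2; this decomposition certifies tw(G) ≤ 2. For the lower bound, G contains the cycle 2–3–5–1–4–2, so G is not a forest; only forests have treewidth ≤ 1, hence tw(G) ≥ 2. Therefore the treewidth is 2.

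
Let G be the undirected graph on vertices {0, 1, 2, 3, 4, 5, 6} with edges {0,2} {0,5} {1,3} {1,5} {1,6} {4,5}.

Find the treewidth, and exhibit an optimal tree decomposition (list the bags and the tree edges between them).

Every bag has size at most 2, so the width is 2 − 1 = 1 and tw(G) ≤ 1. Since G has at least one edge (e.g. 1–3), it is not an edgeless graph, so tw(G) ≥ 1. Hence tw(G) = 1 exactly.

Treewidth 1.
One optimal decomposition is:
Bags: B1 = {1, 3}  B2 = {1, 5}  B3 = {4, 5}  B4 = {1, 6}  B5 = {0, 5}  B6 = {0, 2}
Tree: B1–B2, B2–B3, B2–B4, B3–B5, B5–B6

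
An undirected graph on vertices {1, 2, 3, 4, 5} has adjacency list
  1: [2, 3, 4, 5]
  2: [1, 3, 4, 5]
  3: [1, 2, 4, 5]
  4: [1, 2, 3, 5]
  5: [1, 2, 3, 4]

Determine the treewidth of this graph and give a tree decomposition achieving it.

Treewidth 4.
One such decomposition:
Bags: B1 = {1, 2, 3, 4, 5}
Tree: (single bag)

With just one bag of size 5, the width is 5 − 1 = 4, so tw(G) ≤ 4. Conversely, {1, 2, 3, 4, 5} is a clique of size 5, and the vertices of any clique must share a bag in every tree decomposition; so some bag has ≥ 5 vertices and tw(G) ≥ 4. Therefore the treewidth is 4.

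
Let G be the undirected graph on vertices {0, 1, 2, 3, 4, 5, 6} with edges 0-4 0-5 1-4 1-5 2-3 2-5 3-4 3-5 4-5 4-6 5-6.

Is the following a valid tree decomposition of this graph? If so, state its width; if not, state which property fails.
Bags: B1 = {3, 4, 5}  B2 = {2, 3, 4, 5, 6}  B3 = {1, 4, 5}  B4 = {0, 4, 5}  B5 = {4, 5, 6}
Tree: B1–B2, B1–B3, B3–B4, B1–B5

No — bags containing vertex 6 are not connected in the tree.

A tree decomposition must satisfy three properties: every vertex lies in some bag; for every edge, both endpoints lie together in some bag; and for every vertex, the bags containing it form a connected subtree. Here bags containing vertex 6 are not connected in the tree, so the decomposition is invalid.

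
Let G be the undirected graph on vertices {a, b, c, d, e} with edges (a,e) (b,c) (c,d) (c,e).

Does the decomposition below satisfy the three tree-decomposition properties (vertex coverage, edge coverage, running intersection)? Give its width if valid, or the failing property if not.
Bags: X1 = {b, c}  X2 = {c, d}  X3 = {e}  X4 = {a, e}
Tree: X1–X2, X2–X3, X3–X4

No — edge (c,e) lies in no bag.

A tree decomposition must satisfy three properties: every vertex lies in some bag; for every edge, both endpoints lie together in some bag; and for every vertex, the bags containing it form a connected subtree. Here edge (c,e) lies in no bag, so the decomposition is invalid.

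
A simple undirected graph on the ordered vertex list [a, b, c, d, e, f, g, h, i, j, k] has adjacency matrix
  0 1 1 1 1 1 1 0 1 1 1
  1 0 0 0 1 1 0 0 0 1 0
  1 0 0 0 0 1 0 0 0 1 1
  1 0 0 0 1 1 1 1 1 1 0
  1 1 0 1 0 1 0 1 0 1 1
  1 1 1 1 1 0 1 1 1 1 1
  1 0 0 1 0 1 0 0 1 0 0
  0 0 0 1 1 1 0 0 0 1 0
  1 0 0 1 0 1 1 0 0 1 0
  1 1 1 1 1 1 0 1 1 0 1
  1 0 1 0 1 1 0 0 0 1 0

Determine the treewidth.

A width-4 tree decomposition is:
Bags: B1 = {a, d, e, f, j}  B2 = {a, e, f, j, k}  B3 = {d, e, f, h, j}  B4 = {a, d, f, i, j}  B5 = {a, d, f, g, i}  B6 = {a, b, e, f, j}  B7 = {a, c, f, j, k}
Tree: B1–B2, B1–B3, B1–B4, B4–B5, B2–B6, B2–B7
Every bag has size at most 5, so the width is 5 − 1 = 4 and tw(G) ≤ 4. On the other hand G contains the 5-clique {d, e, f, h, j}. A clique must lie in a single bag of any decomposition, so no decomposition can have width below 4. Therefore the treewidth is 4.

4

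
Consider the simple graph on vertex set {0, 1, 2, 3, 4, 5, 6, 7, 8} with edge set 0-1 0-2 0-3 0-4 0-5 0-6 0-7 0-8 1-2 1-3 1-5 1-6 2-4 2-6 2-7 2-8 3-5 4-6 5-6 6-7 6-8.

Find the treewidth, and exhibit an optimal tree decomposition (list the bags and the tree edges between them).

Every bag has size at most 4, so the width is 4 − 1 = 3 and tw(G) ≤ 3. For the lower bound, the 4 vertices {0, 1, 3, 5} are pairwise adjacent, and any tree decomposition puts a clique entirely inside one bag — forcing width ≥ 3. Therefore the treewidth is 3.

Treewidth 3.
One optimal decomposition is:
Bags: B1 = {0, 2, 6, 8}  B2 = {0, 2, 6, 7}  B3 = {0, 1, 2, 6}  B4 = {0, 1, 5, 6}  B5 = {0, 1, 3, 5}  B6 = {0, 2, 4, 6}
Tree: B1–B2, B1–B3, B3–B4, B4–B5, B2–B6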